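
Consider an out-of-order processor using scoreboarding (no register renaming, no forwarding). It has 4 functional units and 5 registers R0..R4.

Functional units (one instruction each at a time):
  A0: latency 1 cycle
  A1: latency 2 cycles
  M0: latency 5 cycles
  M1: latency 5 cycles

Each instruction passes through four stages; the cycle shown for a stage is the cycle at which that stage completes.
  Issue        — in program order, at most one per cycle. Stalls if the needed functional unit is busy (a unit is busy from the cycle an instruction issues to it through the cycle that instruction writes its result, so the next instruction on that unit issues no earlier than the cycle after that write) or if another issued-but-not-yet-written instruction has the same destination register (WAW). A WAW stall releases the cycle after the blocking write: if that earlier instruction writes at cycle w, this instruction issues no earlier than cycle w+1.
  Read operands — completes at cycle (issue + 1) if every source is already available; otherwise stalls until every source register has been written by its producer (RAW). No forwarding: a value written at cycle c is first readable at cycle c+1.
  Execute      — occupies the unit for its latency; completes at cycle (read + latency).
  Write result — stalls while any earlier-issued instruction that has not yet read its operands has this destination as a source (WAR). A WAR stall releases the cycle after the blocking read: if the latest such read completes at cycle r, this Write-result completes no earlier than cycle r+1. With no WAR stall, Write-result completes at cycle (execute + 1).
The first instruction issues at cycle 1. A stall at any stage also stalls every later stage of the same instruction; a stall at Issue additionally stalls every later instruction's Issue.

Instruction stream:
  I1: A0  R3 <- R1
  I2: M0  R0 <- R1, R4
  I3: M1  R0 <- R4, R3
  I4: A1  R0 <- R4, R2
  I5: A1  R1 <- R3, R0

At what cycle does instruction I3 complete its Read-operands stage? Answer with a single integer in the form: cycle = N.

cycle = 11

I1 -> (1, 2, 3, 4)
I2 -> (2, 3, 8, 9)
I3 -> (10, 11, 16, 17)  // WAW R0: wait I2 write@9
I4 -> (18, 19, 21, 22)  // WAW R0: wait I3 write@17
I5 -> (23, 24, 26, 27)  // struct: A1 busy until I4 writes@22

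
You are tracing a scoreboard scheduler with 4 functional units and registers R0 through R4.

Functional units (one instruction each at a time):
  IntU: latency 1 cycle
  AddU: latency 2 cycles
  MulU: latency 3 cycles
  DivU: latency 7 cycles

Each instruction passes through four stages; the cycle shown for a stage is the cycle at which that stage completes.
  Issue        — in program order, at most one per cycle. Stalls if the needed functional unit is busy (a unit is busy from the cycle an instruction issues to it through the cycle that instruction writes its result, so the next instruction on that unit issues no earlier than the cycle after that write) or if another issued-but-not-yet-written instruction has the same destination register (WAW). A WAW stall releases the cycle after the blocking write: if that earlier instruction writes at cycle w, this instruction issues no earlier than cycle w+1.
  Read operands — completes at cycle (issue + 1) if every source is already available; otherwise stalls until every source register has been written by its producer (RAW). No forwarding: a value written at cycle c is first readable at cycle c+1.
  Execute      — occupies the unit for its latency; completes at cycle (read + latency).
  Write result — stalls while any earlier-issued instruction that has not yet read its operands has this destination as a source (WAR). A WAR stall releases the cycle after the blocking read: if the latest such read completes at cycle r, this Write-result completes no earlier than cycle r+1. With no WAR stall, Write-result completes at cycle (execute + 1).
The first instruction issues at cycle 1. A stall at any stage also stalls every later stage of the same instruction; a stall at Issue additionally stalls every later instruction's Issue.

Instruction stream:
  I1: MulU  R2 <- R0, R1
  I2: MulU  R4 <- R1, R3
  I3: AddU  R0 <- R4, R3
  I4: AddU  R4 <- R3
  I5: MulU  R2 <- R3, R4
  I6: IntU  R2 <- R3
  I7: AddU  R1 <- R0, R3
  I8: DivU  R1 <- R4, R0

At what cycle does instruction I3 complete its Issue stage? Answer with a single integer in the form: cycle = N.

cycle = 8

t=1  I1 issues→MulU
t=2  I1 reads
t=5  I1 exec-done
t=6  I1 writes R2
t=7  I2 issues→MulU
t=8  I2 reads, I3 issues→AddU
t=11  I2 exec-done
t=12  I2 writes R4
t=13  I3 reads
t=15  I3 exec-done
t=16  I3 writes R0
t=17  I4 issues→AddU
t=18  I4 reads, I5 issues→MulU
t=20  I4 exec-done
t=21  I4 writes R4
t=22  I5 reads
t=25  I5 exec-done
t=26  I5 writes R2
t=27  I6 issues→IntU
t=28  I6 reads, I7 issues→AddU
t=29  I6 exec-done, I7 reads
t=30  I6 writes R2
t=31  I7 exec-done
t=32  I7 writes R1
t=33  I8 issues→DivU
t=34  I8 reads
t=41  I8 exec-done
t=42  I8 writes R1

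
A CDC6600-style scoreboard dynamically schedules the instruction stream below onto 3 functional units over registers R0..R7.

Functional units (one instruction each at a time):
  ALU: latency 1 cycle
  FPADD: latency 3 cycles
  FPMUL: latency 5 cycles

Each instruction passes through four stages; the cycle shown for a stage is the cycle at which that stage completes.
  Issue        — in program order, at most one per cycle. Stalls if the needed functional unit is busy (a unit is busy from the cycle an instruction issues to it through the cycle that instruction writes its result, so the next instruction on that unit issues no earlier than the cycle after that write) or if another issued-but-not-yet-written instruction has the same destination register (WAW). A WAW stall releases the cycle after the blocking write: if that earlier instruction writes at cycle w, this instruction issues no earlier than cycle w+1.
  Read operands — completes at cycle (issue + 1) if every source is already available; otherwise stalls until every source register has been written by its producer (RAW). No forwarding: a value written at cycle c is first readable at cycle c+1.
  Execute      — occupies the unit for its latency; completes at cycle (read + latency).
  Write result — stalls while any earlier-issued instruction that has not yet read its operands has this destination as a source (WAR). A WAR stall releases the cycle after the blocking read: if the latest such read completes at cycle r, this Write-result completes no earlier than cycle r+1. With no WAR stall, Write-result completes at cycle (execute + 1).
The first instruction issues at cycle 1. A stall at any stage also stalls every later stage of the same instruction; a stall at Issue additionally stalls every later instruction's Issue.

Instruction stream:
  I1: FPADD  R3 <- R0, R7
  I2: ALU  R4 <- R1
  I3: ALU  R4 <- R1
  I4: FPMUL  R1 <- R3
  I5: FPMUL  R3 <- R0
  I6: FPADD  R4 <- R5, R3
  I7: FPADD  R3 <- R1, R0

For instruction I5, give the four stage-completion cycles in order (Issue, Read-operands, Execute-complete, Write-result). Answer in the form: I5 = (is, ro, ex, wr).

  I1 | 1 | 2 | 5 | 6
  I2 | 2 | 3 | 4 | 5
  I3 | 6 | 7 | 8 | 9   struct: ALU busy until I2 writes@5
  I4 | 7 | 8 | 13 | 14
  I5 | 15 | 16 | 21 | 22   struct: FPMUL busy until I4 writes@14
  I6 | 16 | 23 | 26 | 27   RAW R3: wait I5 write@22
  I7 | 28 | 29 | 32 | 33   struct: FPADD busy until I6 writes@27

I5 = (15, 16, 21, 22)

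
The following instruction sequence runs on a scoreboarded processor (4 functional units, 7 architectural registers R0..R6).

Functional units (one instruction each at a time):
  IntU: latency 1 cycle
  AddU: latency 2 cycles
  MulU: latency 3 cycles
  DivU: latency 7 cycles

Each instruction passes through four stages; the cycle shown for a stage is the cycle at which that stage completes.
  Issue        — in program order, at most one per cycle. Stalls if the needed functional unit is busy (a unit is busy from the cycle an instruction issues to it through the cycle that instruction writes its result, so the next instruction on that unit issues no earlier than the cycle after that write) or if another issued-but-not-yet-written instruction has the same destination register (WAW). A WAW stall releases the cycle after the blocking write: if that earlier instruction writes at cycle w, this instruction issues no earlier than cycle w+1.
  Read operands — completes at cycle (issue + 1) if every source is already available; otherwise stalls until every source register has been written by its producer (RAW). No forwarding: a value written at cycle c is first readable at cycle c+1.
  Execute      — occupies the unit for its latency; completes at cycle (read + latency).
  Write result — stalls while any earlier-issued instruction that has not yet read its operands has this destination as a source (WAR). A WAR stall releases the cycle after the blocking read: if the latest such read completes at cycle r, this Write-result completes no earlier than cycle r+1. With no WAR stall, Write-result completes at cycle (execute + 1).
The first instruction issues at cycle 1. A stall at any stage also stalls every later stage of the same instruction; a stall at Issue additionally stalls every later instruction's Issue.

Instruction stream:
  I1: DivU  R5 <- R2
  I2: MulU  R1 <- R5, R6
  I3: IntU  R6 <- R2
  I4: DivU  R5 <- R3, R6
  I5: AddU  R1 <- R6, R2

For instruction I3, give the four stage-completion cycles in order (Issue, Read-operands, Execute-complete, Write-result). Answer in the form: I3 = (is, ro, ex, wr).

I3 = (3, 4, 5, 12)

t=1  I1 issues→DivU
t=2  I1 reads; I2 issues→MulU
t=3  I3 issues→IntU
t=4  I3 reads
t=5  I3 exec-done
t=9  I1 exec-done
t=10  I1 writes R5
t=11  I2 reads; I4 issues→DivU
t=12  I3 writes R6
t=13  I4 reads
t=14  I2 exec-done
t=15  I2 writes R1
t=16  I5 issues→AddU
t=17  I5 reads
t=19  I5 exec-done
t=20  I4 exec-done; I5 writes R1
t=21  I4 writes R5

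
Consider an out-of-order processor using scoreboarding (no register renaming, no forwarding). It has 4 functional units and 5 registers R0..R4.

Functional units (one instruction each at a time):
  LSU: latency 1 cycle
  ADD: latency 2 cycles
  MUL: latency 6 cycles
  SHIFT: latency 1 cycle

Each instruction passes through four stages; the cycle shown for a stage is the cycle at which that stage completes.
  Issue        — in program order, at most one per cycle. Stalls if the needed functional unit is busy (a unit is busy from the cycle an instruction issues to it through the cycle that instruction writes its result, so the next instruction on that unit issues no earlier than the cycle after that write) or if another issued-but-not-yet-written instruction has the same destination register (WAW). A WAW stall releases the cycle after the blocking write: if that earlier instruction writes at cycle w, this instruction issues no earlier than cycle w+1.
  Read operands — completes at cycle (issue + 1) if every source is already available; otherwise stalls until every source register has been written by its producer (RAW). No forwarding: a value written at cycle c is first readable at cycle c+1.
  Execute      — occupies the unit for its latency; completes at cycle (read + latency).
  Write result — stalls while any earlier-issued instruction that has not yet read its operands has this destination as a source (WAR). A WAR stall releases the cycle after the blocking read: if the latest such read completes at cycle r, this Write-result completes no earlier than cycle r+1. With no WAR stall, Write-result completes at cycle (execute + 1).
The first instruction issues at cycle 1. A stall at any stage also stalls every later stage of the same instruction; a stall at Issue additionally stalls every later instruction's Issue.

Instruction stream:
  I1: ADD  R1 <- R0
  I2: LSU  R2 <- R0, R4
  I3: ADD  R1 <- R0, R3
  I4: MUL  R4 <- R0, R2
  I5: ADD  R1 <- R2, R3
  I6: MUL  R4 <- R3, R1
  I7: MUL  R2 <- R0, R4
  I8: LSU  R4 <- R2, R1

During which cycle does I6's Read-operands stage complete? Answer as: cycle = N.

cycle = 17

cycle 1: I1→ADD
cycle 2: I1 RO; I2→LSU
cycle 3: I2 RO
cycle 4: I1 EX; I2 EX
cycle 5: I1 WR R1; I2 WR R2
cycle 6: I3→ADD
cycle 7: I3 RO; I4→MUL
cycle 8: I4 RO
cycle 9: I3 EX
cycle 10: I3 WR R1
cycle 11: I5→ADD
cycle 12: I5 RO
cycle 14: I4 EX; I5 EX
cycle 15: I4 WR R4; I5 WR R1
cycle 16: I6→MUL
cycle 17: I6 RO
cycle 23: I6 EX
cycle 24: I6 WR R4
cycle 25: I7→MUL
cycle 26: I7 RO; I8→LSU
cycle 32: I7 EX
cycle 33: I7 WR R2
cycle 34: I8 RO
cycle 35: I8 EX
cycle 36: I8 WR R4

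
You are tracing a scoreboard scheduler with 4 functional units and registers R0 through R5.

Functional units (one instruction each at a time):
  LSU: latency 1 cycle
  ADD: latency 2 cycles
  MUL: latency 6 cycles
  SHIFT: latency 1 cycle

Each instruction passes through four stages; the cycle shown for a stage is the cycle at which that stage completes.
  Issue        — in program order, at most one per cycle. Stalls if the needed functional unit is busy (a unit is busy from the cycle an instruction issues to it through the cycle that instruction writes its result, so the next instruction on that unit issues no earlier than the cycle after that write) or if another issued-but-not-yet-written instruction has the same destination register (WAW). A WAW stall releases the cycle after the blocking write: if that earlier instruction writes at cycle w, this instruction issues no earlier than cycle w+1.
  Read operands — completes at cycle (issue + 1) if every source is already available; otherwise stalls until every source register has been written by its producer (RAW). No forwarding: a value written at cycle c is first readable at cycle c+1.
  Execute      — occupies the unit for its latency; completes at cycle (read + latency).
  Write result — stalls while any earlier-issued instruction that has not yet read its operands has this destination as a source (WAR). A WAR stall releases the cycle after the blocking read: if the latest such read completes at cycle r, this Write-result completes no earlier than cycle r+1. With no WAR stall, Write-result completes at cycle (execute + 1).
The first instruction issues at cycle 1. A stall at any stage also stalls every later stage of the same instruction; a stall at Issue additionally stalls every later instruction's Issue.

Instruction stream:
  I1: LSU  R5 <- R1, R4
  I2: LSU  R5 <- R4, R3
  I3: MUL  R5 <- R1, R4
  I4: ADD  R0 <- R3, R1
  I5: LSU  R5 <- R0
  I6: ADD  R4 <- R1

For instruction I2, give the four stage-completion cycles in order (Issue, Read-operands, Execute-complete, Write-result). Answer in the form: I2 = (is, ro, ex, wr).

I2 = (5, 6, 7, 8)

I1: IS=1 RO=2 EX=3 WR=4
I2: IS=5 RO=6 EX=7 WR=8  [struct: LSU busy until I1 writes@4]
I3: IS=9 RO=10 EX=16 WR=17  [WAW R5: wait I2 write@8]
I4: IS=10 RO=11 EX=13 WR=14
I5: IS=18 RO=19 EX=20 WR=21  [WAW R5: wait I3 write@17]
I6: IS=19 RO=20 EX=22 WR=23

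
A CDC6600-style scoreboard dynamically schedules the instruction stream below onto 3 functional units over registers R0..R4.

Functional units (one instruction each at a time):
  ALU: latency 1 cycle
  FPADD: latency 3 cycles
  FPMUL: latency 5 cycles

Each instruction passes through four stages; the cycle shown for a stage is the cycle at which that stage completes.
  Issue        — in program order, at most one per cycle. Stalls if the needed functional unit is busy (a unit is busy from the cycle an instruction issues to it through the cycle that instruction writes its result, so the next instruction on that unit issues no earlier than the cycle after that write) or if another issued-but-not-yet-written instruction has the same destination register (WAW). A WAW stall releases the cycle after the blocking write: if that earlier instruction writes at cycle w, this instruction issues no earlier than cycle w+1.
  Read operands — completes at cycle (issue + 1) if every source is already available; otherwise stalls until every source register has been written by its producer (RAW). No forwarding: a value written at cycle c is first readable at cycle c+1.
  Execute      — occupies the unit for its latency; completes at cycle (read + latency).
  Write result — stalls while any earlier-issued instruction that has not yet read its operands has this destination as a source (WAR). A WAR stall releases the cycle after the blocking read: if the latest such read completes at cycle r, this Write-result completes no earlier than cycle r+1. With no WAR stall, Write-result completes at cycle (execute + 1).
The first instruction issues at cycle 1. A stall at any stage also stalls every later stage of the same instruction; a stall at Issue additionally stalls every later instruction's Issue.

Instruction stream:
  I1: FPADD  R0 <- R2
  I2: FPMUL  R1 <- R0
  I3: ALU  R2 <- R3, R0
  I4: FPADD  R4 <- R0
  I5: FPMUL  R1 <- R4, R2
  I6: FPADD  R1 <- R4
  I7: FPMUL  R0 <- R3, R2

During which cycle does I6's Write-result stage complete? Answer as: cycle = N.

cycle 1: I1→FPADD
cycle 2: I1 RO · I2→FPMUL
cycle 3: I3→ALU
cycle 5: I1 EX
cycle 6: I1 WR R0
cycle 7: I2 RO · I3 RO · I4→FPADD
cycle 8: I3 EX · I4 RO
cycle 9: I3 WR R2
cycle 11: I4 EX
cycle 12: I2 EX · I4 WR R4
cycle 13: I2 WR R1
cycle 14: I5→FPMUL
cycle 15: I5 RO
cycle 20: I5 EX
cycle 21: I5 WR R1
cycle 22: I6→FPADD
cycle 23: I6 RO · I7→FPMUL
cycle 24: I7 RO
cycle 26: I6 EX
cycle 27: I6 WR R1
cycle 29: I7 EX
cycle 30: I7 WR R0

cycle = 27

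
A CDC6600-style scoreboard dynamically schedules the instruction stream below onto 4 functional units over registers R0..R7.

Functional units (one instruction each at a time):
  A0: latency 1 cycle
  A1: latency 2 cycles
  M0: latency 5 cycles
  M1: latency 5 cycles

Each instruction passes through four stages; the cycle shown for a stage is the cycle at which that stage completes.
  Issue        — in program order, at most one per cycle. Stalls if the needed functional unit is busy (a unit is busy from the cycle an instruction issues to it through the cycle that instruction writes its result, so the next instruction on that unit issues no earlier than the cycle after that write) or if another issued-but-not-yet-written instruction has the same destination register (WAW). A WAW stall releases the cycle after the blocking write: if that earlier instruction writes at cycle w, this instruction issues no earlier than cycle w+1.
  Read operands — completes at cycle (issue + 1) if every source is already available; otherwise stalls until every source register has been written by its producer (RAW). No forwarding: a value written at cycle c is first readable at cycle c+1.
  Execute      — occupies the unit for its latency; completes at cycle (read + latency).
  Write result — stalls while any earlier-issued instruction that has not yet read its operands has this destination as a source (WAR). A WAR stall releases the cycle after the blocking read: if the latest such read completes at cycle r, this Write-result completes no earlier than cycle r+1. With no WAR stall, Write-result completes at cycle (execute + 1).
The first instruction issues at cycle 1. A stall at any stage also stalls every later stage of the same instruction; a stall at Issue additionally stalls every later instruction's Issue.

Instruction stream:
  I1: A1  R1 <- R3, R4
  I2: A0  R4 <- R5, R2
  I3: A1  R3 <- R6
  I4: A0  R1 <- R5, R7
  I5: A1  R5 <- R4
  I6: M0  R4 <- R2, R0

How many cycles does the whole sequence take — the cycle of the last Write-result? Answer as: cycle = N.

t=1  issue I1 (A1)
t=2  I1 read-ops · issue I2 (A0)
t=3  I2 read-ops
t=4  I1 finished on A1 · I2 finished on A0
t=5  I1→R1 · I2→R4
t=6  issue I3 (A1)
t=7  I3 read-ops · issue I4 (A0)
t=8  I4 read-ops
t=9  I3 finished on A1 · I4 finished on A0
t=10  I3→R3 · I4→R1
t=11  issue I5 (A1)
t=12  I5 read-ops · issue I6 (M0)
t=13  I6 read-ops
t=14  I5 finished on A1
t=15  I5→R5
t=18  I6 finished on M0
t=19  I6→R4

cycle = 19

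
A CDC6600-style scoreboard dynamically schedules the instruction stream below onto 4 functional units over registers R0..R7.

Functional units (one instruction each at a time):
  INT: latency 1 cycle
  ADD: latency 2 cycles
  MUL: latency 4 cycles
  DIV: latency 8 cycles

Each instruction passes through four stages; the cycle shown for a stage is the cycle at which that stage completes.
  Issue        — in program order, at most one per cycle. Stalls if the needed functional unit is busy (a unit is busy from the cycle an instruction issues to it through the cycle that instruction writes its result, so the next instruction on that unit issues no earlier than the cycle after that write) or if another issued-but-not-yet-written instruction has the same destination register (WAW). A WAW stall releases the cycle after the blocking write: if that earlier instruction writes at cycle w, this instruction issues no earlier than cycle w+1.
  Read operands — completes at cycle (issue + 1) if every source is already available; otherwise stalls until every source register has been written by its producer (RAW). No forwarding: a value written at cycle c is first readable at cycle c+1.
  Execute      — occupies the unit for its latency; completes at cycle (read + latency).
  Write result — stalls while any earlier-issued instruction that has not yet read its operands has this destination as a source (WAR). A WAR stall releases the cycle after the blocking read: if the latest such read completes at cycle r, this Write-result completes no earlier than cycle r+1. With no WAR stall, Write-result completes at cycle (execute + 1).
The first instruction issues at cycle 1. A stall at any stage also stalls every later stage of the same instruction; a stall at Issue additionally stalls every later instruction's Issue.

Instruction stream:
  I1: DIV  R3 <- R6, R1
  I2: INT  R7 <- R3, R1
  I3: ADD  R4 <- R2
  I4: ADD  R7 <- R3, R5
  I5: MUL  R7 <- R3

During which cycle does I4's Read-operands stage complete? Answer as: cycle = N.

cycle = 16

I1  is:1  ro:2  ex:10  wr:11
I2  is:2  ro:12  ex:13  wr:14  — RAW R3: wait I1 write@11
I3  is:3  ro:4  ex:6  wr:7
I4  is:15  ro:16  ex:18  wr:19  — WAW R7: wait I2 write@14
I5  is:20  ro:21  ex:25  wr:26  — WAW R7: wait I4 write@19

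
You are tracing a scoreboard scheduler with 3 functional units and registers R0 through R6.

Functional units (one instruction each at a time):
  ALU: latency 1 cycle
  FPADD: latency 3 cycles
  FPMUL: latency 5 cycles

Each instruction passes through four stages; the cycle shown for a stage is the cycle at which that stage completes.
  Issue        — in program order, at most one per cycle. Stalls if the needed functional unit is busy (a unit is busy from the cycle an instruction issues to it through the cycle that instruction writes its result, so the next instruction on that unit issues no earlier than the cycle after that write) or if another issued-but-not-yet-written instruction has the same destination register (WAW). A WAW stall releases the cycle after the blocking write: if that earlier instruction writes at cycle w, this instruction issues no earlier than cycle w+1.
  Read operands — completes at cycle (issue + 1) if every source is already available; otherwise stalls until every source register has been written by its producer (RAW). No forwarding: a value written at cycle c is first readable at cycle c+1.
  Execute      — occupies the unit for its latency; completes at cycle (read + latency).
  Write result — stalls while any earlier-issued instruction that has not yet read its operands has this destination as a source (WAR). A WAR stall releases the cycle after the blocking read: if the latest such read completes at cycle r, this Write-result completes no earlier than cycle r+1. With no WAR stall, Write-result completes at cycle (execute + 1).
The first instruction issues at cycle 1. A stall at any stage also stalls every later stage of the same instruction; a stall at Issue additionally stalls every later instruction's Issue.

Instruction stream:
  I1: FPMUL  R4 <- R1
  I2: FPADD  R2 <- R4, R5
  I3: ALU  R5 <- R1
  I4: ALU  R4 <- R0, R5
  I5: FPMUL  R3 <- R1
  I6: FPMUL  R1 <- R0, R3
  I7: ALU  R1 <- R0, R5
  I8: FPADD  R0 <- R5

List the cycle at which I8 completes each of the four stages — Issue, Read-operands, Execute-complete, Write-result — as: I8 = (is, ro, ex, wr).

I8 = (29, 30, 33, 34)

cycle 1: I1→FPMUL
cycle 2: I1 RO, I2→FPADD
cycle 3: I3→ALU
cycle 4: I3 RO
cycle 5: I3 EX
cycle 7: I1 EX
cycle 8: I1 WR R4
cycle 9: I2 RO
cycle 10: I3 WR R5
cycle 11: I4→ALU
cycle 12: I2 EX, I4 RO, I5→FPMUL
cycle 13: I2 WR R2, I4 EX, I5 RO
cycle 14: I4 WR R4
cycle 18: I5 EX
cycle 19: I5 WR R3
cycle 20: I6→FPMUL
cycle 21: I6 RO
cycle 26: I6 EX
cycle 27: I6 WR R1
cycle 28: I7→ALU
cycle 29: I7 RO, I8→FPADD
cycle 30: I7 EX, I8 RO
cycle 31: I7 WR R1
cycle 33: I8 EX
cycle 34: I8 WR R0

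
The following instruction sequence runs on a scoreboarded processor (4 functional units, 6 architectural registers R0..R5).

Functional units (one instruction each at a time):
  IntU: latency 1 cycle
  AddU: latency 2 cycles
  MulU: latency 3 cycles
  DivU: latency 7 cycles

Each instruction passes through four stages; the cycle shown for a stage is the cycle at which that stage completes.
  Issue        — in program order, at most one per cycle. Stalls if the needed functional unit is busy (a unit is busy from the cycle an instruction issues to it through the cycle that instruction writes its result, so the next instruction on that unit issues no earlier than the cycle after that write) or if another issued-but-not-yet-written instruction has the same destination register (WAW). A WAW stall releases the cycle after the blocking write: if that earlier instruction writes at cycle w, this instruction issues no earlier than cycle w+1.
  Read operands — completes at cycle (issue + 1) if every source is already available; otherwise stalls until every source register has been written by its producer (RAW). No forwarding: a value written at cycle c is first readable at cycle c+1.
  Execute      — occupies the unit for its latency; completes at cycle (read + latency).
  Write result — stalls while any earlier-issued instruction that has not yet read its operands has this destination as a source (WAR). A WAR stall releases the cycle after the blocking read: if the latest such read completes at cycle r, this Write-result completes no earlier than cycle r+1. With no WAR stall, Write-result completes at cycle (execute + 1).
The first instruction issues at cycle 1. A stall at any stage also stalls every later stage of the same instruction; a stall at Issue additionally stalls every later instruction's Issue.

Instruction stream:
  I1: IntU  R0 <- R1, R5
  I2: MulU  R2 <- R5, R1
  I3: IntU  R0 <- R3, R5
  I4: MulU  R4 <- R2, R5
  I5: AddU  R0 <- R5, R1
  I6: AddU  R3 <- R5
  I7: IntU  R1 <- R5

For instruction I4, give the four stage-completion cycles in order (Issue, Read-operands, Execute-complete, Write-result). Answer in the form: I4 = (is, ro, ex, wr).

I4 = (8, 9, 12, 13)

cycle 1: issue I1 (IntU)
cycle 2: I1 read-ops; issue I2 (MulU)
cycle 3: I1 finished on IntU; I2 read-ops
cycle 4: I1→R0
cycle 5: issue I3 (IntU)
cycle 6: I2 finished on MulU; I3 read-ops
cycle 7: I2→R2; I3 finished on IntU
cycle 8: I3→R0; issue I4 (MulU)
cycle 9: I4 read-ops; issue I5 (AddU)
cycle 10: I5 read-ops
cycle 12: I4 finished on MulU; I5 finished on AddU
cycle 13: I4→R4; I5→R0
cycle 14: issue I6 (AddU)
cycle 15: I6 read-ops; issue I7 (IntU)
cycle 16: I7 read-ops
cycle 17: I6 finished on AddU; I7 finished on IntU
cycle 18: I6→R3; I7→R1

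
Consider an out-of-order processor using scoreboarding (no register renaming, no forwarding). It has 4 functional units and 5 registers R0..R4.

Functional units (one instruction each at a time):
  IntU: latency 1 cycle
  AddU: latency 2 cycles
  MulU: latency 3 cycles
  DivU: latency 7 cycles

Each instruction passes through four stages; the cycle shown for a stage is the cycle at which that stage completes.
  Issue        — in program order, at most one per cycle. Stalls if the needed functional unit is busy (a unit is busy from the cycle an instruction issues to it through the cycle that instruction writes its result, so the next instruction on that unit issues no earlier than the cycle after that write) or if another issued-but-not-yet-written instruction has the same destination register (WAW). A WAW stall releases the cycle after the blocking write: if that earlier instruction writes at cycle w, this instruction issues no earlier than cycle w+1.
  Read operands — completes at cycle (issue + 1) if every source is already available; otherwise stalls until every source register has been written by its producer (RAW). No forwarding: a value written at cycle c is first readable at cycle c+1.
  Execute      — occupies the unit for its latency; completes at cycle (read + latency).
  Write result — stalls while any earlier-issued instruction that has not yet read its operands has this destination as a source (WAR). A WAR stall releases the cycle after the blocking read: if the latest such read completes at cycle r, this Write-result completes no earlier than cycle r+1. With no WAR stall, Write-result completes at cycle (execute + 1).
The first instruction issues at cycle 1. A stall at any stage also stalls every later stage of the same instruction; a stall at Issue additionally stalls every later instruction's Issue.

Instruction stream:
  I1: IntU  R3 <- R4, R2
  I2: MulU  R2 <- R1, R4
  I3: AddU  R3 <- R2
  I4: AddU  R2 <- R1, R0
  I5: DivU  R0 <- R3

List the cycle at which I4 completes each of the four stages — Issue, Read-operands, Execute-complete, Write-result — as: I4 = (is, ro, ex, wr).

[I1] 1/2/3/4
[I2] 2/3/6/7
[I3] 5/8/10/11  (WAW R3: wait I1 write@4; RAW R2: wait I2 write@7)
[I4] 12/13/15/16  (struct: AddU busy until I3 writes@11)
[I5] 13/14/21/22

I4 = (12, 13, 15, 16)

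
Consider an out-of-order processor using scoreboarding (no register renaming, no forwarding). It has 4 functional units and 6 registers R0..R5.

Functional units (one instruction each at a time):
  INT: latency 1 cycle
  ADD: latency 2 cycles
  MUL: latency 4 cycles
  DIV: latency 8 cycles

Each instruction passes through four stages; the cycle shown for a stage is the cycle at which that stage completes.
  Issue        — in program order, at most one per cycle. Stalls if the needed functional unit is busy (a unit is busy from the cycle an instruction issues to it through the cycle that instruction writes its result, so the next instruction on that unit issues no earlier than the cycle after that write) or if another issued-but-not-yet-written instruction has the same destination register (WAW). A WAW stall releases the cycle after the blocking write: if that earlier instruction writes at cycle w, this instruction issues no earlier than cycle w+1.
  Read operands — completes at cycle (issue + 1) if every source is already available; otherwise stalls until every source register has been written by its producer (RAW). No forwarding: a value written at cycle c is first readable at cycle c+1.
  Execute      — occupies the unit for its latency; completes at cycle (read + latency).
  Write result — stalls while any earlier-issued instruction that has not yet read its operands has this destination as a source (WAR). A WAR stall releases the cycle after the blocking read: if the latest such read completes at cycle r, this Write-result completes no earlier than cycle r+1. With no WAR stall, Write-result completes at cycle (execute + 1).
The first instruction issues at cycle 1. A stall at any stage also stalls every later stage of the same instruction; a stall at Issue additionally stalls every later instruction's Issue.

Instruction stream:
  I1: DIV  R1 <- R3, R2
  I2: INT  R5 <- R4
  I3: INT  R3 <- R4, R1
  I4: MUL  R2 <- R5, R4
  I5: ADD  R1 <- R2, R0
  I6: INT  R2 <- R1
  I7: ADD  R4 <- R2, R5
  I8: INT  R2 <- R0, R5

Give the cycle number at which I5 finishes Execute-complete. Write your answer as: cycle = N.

cycle = 16

t=1  I1→DIV
t=2  I1 RO · I2→INT
t=3  I2 RO
t=4  I2 EX
t=5  I2 WR R5
t=6  I3→INT
t=7  I4→MUL
t=8  I4 RO
t=10  I1 EX
t=11  I1 WR R1
t=12  I3 RO · I4 EX · I5→ADD
t=13  I3 EX · I4 WR R2
t=14  I3 WR R3 · I5 RO
t=15  I6→INT
t=16  I5 EX
t=17  I5 WR R1
t=18  I6 RO · I7→ADD
t=19  I6 EX
t=20  I6 WR R2
t=21  I7 RO · I8→INT
t=22  I8 RO
t=23  I7 EX · I8 EX
t=24  I7 WR R4 · I8 WR R2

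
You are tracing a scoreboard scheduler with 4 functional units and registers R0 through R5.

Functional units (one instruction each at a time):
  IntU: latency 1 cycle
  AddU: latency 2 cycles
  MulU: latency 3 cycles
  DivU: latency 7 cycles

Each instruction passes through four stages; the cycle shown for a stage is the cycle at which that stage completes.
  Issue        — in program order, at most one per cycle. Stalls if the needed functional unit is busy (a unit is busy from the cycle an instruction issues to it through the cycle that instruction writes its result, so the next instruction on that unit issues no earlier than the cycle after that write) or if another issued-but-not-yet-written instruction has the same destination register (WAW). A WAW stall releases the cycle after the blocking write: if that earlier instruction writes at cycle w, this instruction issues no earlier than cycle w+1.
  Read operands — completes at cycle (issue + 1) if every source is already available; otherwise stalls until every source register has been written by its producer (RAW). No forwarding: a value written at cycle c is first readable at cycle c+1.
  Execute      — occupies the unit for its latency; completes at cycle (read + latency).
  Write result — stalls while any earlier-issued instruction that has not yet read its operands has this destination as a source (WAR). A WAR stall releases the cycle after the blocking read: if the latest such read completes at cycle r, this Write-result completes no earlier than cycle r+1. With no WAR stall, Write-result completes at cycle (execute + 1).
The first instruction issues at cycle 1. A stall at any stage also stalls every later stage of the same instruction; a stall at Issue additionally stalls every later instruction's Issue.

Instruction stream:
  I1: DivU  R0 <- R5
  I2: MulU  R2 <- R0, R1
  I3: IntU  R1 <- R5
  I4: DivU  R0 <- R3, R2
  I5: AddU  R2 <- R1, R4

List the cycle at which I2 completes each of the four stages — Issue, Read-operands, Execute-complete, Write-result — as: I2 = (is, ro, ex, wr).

I2 = (2, 11, 14, 15)

1) issue 1, read 2, done 9, write 10
2) issue 2, read 11, done 14, write 15  <RAW R0: wait I1 write@10>
3) issue 3, read 4, done 5, write 12  <WAR R1: wait I2 read@11>
4) issue 11, read 16, done 23, write 24  <struct: DivU busy until I1 writes@10 / RAW R2: wait I2 write@15>
5) issue 16, read 17, done 19, write 20  <WAW R2: wait I2 write@15>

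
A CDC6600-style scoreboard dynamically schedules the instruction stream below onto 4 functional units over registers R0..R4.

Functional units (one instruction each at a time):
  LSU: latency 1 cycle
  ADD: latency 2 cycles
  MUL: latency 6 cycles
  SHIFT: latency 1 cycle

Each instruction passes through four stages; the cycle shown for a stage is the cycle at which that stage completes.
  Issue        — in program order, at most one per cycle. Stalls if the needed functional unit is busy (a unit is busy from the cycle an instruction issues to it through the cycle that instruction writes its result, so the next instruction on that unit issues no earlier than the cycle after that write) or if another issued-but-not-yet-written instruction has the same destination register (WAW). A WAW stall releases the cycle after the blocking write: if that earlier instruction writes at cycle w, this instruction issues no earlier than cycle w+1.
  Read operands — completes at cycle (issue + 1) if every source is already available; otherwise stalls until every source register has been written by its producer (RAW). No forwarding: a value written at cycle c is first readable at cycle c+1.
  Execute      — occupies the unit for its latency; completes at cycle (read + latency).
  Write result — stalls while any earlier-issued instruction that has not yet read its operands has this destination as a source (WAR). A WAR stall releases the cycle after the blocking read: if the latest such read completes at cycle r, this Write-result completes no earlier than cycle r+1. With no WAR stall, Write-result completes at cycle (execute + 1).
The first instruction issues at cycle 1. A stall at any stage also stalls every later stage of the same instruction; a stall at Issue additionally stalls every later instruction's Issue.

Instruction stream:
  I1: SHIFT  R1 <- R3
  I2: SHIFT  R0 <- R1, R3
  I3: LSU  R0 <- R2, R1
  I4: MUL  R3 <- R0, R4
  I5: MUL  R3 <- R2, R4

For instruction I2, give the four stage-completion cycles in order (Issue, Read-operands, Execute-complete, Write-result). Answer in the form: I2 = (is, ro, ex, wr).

I2 = (5, 6, 7, 8)

cycle 1: I1→SHIFT
cycle 2: I1 RO
cycle 3: I1 EX
cycle 4: I1 WR R1
cycle 5: I2→SHIFT
cycle 6: I2 RO
cycle 7: I2 EX
cycle 8: I2 WR R0
cycle 9: I3→LSU
cycle 10: I3 RO · I4→MUL
cycle 11: I3 EX
cycle 12: I3 WR R0
cycle 13: I4 RO
cycle 19: I4 EX
cycle 20: I4 WR R3
cycle 21: I5→MUL
cycle 22: I5 RO
cycle 28: I5 EX
cycle 29: I5 WR R3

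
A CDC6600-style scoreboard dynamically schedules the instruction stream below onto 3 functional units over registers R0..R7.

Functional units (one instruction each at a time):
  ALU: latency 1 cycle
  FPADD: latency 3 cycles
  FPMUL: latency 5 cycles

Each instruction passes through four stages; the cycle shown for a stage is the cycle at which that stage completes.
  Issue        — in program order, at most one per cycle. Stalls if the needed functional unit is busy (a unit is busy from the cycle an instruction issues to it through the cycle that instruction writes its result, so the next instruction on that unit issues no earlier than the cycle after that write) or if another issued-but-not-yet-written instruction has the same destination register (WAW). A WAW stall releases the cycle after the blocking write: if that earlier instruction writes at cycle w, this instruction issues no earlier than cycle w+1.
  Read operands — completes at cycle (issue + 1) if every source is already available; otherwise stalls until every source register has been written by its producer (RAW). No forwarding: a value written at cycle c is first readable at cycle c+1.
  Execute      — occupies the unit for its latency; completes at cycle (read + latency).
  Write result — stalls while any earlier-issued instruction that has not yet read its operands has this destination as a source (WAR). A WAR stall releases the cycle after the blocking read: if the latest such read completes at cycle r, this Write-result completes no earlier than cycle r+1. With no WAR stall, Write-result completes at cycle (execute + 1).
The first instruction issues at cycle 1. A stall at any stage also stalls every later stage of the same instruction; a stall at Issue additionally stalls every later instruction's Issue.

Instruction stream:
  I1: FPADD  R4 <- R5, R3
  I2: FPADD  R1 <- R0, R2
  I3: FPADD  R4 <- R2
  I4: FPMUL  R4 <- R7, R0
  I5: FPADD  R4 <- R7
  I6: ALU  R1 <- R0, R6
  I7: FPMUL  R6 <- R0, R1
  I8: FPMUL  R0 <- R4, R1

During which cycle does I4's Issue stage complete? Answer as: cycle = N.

cycle = 19

[1] I1 issues→FPADD
[2] I1 reads
[5] I1 exec-done
[6] I1 writes R4
[7] I2 issues→FPADD
[8] I2 reads
[11] I2 exec-done
[12] I2 writes R1
[13] I3 issues→FPADD
[14] I3 reads
[17] I3 exec-done
[18] I3 writes R4
[19] I4 issues→FPMUL
[20] I4 reads
[25] I4 exec-done
[26] I4 writes R4
[27] I5 issues→FPADD
[28] I5 reads | I6 issues→ALU
[29] I6 reads | I7 issues→FPMUL
[30] I6 exec-done
[31] I5 exec-done | I6 writes R1
[32] I5 writes R4 | I7 reads
[37] I7 exec-done
[38] I7 writes R6
[39] I8 issues→FPMUL
[40] I8 reads
[45] I8 exec-done
[46] I8 writes R0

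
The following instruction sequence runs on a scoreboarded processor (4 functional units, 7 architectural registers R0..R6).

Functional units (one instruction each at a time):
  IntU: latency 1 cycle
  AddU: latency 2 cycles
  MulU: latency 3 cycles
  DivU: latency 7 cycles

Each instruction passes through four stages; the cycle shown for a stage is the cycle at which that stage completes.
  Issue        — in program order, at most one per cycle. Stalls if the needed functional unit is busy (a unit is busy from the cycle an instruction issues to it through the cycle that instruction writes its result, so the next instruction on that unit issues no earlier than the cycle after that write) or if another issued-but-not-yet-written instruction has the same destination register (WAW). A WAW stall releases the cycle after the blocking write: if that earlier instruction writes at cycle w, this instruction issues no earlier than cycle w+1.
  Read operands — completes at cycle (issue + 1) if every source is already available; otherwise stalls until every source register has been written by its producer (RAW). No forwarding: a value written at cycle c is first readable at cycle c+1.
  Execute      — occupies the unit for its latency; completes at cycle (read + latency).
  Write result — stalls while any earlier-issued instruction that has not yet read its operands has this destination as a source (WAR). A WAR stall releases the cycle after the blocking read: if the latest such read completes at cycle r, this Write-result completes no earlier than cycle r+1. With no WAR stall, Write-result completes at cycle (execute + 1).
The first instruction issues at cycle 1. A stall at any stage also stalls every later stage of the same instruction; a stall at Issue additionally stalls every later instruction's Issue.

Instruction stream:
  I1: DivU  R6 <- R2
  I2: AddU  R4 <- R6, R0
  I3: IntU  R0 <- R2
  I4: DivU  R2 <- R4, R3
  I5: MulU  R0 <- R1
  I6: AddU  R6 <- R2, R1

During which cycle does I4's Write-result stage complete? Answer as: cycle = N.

cycle = 23

[I1] 1/2/9/10
[I2] 2/11/13/14  (RAW R6: wait I1 write@10)
[I3] 3/4/5/12  (WAR R0: wait I2 read@11)
[I4] 11/15/22/23  (struct: DivU busy until I1 writes@10; RAW R4: wait I2 write@14)
[I5] 13/14/17/18  (WAW R0: wait I3 write@12)
[I6] 15/24/26/27  (struct: AddU busy until I2 writes@14; RAW R2: wait I4 write@23)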